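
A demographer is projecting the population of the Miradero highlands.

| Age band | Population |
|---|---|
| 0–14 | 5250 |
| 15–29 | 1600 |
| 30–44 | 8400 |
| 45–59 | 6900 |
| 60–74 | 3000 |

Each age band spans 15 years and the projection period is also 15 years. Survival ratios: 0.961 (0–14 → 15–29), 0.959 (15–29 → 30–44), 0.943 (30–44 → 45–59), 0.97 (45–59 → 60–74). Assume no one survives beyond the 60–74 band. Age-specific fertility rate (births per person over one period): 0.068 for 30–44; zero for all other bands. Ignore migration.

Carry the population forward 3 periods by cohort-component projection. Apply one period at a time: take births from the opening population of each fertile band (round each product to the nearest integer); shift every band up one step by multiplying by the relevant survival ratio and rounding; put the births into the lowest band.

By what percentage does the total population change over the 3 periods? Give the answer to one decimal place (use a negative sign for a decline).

(Bands numbered youngest = 1 to oldest = 5.)
[period 1]
Births: 8400 × 0.068 = 571
Band 2: 5250 × 0.961 = 5045
Band 3: 1600 × 0.959 = 1534
Band 4: 8400 × 0.943 = 7921
Band 5: 6900 × 0.97 = 6693
→ [571, 5045, 1534, 7921, 6693]
[period 2]
Births: 1534 × 0.068 = 104
Band 2: 571 × 0.961 = 549
Band 3: 5045 × 0.959 = 4838
Band 4: 1534 × 0.943 = 1447
Band 5: 7921 × 0.97 = 7683
→ [104, 549, 4838, 1447, 7683]
[period 3]
Births: 4838 × 0.068 = 329
Band 2: 104 × 0.961 = 100
Band 3: 549 × 0.959 = 526
Band 4: 4838 × 0.943 = 4562
Band 5: 1447 × 0.97 = 1404
→ [329, 100, 526, 4562, 1404]
Total: 25150 → 6921; change = -18229; percentage change = -72.5%

-72.5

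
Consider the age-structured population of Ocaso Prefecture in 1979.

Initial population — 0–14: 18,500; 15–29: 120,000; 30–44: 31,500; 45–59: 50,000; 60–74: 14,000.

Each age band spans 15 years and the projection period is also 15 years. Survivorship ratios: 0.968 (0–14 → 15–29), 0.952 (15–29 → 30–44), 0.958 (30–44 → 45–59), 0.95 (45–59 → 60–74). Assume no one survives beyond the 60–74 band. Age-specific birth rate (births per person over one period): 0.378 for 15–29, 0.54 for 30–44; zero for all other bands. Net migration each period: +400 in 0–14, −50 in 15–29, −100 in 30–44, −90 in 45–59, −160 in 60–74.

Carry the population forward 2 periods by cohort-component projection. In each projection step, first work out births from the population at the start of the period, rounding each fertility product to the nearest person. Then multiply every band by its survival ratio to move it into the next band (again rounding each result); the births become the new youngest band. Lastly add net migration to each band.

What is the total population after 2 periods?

284077

Period 1.
Births: 120000 × 0.378 = 45360  |  31500 × 0.54 = 17010 ⇒ total 62370
15–29: 18500 × 0.968 = 17908
30–44: 120000 × 0.952 = 114240
45–59: 31500 × 0.958 = 30177
60–74: 50000 × 0.95 = 47500
Net migration: 0–14 + 400 → 62770; 15–29 − 50 → 17858; 30–44 − 100 → 114140; 45–59 − 90 → 30087; 60–74 − 160 → 47340
→ [62770, 17858, 114140, 30087, 47340]
Period 2.
Births: 17858 × 0.378 = 6750  |  114140 × 0.54 = 61636 ⇒ total 68386
15–29: 62770 × 0.968 = 60761
30–44: 17858 × 0.952 = 17001
45–59: 114140 × 0.958 = 109346
60–74: 30087 × 0.95 = 28583
Net migration: 0–14 + 400 → 68786; 15–29 − 50 → 60711; 30–44 − 100 → 16901; 45–59 − 90 → 109256; 60–74 − 160 → 28423
→ [68786, 60711, 16901, 109256, 28423]
Total after period 2: 68786 + 60711 + 16901 + 109256 + 28423 = 284077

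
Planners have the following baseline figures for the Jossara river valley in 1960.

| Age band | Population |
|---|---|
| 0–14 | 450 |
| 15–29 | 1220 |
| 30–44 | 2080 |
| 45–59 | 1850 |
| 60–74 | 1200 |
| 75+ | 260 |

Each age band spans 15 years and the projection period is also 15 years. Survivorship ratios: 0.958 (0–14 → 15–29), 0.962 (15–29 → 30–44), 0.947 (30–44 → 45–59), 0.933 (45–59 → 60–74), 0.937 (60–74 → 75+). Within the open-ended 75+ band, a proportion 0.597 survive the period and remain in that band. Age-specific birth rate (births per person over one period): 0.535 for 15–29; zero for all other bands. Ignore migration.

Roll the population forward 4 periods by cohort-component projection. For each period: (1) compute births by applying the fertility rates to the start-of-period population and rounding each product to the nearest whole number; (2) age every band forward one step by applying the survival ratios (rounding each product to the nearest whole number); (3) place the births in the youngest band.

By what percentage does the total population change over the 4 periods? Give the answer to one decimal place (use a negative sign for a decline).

[period 1]
Births: 1220 × 0.535 = 653
15–29: 450 × 0.958 = 431
30–44: 1220 × 0.962 = 1174
45–59: 2080 × 0.947 = 1970
60–74: 1850 × 0.933 = 1726
75+: 1200 × 0.937 + 260 × 0.597 = 1124 + 155 = 1279
Giving 653 / 431 / 1174 / 1970 / 1726 / 1279.
[period 2]
Births: 431 × 0.535 = 231
15–29: 653 × 0.958 = 626
30–44: 431 × 0.962 = 415
45–59: 1174 × 0.947 = 1112
60–74: 1970 × 0.933 = 1838
75+: 1726 × 0.937 + 1279 × 0.597 = 1617 + 764 = 2381
Giving 231 / 626 / 415 / 1112 / 1838 / 2381.
[period 3]
Births: 626 × 0.535 = 335
15–29: 231 × 0.958 = 221
30–44: 626 × 0.962 = 602
45–59: 415 × 0.947 = 393
60–74: 1112 × 0.933 = 1037
75+: 1838 × 0.937 + 2381 × 0.597 = 1722 + 1421 = 3143
Giving 335 / 221 / 602 / 393 / 1037 / 3143.
[period 4]
Births: 221 × 0.535 = 118
15–29: 335 × 0.958 = 321
30–44: 221 × 0.962 = 213
45–59: 602 × 0.947 = 570
60–74: 393 × 0.933 = 367
75+: 1037 × 0.937 + 3143 × 0.597 = 972 + 1876 = 2848
Giving 118 / 321 / 213 / 570 / 367 / 2848.
Total: 7060 → 4437; change = -2623; percentage change = -37.2%

-37.2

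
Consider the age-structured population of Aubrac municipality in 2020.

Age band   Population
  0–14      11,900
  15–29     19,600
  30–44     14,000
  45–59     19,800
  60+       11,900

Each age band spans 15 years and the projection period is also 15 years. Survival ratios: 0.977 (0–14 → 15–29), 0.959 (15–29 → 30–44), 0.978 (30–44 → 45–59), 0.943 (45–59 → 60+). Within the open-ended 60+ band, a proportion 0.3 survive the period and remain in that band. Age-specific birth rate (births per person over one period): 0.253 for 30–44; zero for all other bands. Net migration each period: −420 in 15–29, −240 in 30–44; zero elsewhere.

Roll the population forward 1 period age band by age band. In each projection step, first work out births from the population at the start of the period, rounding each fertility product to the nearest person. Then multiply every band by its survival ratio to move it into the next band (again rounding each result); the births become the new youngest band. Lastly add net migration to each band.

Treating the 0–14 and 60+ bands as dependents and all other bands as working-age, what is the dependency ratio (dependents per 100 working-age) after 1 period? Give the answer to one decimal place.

Period 1.
Births: 14000 * 0.253 = 3542
15–29: 11900 * 0.977 = 11626
30–44: 19600 * 0.959 = 18796
45–59: 14000 * 0.978 = 13692
60+: 19800 * 0.943 + 11900 * 0.3 = 18671 + 3570 = 22241
Net migration: 15–29 − 420 → 11206; 30–44 − 240 → 18556
→ [3542, 11206, 18556, 13692, 22241]
Dependents (band 0–14 + band 60+) = 3542 + 22241 = 25783; working-age = 43454; ratio = 25783/43454 × 100 = 59.3

59.3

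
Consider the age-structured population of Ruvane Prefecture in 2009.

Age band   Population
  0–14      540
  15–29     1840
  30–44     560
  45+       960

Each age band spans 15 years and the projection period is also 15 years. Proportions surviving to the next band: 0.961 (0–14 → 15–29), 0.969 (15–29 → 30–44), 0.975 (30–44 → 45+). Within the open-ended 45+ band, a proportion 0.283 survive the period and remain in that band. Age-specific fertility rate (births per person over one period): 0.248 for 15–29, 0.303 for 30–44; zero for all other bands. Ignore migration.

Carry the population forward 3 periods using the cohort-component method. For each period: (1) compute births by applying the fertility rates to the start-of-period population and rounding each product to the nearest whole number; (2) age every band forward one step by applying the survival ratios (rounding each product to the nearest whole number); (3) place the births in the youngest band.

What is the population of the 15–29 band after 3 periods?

— Period 1 —
Births: 1840 × 0.248 = 456, 560 × 0.303 = 170 → total 626
15–29: 540 × 0.961 = 519
30–44: 1840 × 0.969 = 1783
45+: 560 × 0.975 + 960 × 0.283 = 546 + 272 = 818
Giving 626 / 519 / 1783 / 818.
— Period 2 —
Births: 519 × 0.248 = 129, 1783 × 0.303 = 540 → total 669
15–29: 626 × 0.961 = 602
30–44: 519 × 0.969 = 503
45+: 1783 × 0.975 + 818 × 0.283 = 1738 + 231 = 1969
Giving 669 / 602 / 503 / 1969.
— Period 3 —
Births: 602 × 0.248 = 149, 503 × 0.303 = 152 → total 301
15–29: 669 × 0.961 = 643
30–44: 602 × 0.969 = 583
45+: 503 × 0.975 + 1969 × 0.283 = 490 + 557 = 1047
Giving 301 / 643 / 583 / 1047.

643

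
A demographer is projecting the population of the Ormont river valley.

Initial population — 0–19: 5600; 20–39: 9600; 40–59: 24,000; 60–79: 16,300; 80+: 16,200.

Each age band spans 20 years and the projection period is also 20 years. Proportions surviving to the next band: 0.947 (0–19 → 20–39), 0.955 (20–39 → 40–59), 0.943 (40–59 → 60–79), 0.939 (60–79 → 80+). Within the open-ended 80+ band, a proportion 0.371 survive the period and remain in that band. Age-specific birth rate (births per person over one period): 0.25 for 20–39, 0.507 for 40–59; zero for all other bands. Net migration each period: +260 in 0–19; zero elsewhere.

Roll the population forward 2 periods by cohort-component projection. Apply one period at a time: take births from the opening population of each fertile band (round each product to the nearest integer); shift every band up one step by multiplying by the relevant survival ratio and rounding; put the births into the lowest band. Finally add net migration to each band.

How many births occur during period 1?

Period 1:
Births: 9600 × 0.25 = 2400 ; 24000 × 0.507 = 12168 ⇒ total 14568
20–39: 5600 × 0.947 = 5303
40–59: 9600 × 0.955 = 9168
60–79: 24000 × 0.943 = 22632
80+: 16300 × 0.939 + 16200 × 0.371 = 15306 + 6010 = 21316
Net migration: 0–19 + 260 → 14828
→ [14828, 5303, 9168, 22632, 21316]

14568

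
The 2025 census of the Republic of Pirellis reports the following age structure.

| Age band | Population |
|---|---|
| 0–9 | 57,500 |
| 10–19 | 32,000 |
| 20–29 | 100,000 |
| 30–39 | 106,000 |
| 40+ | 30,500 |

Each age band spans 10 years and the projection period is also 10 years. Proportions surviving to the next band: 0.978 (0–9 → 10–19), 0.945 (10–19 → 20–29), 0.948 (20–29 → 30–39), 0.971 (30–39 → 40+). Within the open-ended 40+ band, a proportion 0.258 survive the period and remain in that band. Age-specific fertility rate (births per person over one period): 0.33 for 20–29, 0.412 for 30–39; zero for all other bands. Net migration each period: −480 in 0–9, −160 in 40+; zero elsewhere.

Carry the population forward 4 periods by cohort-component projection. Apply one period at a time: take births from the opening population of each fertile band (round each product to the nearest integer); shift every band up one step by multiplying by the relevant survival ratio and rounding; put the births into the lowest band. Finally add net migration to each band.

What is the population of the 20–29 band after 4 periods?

44877

— Period 1 —
Births: 100000 × 0.33 = 33000  |  106000 × 0.412 = 43672 ⇒ total 76672
10–19: 57500 × 0.978 = 56235
20–29: 32000 × 0.945 = 30240
30–39: 100000 × 0.948 = 94800
40+: 106000 × 0.971 + 30500 × 0.258 = 102926 + 7869 = 110795
Net migration: 0–9 − 480 → 76192; 40+ − 160 → 110635
Giving 76192 / 56235 / 30240 / 94800 / 110635.
— Period 2 —
Births: 30240 × 0.33 = 9979  |  94800 × 0.412 = 39058 ⇒ total 49037
10–19: 76192 × 0.978 = 74516
20–29: 56235 × 0.945 = 53142
30–39: 30240 × 0.948 = 28668
40+: 94800 × 0.971 + 110635 × 0.258 = 92051 + 28544 = 120595
Net migration: 0–9 − 480 → 48557; 40+ − 160 → 120435
Giving 48557 / 74516 / 53142 / 28668 / 120435.
— Period 3 —
Births: 53142 × 0.33 = 17537  |  28668 × 0.412 = 11811 ⇒ total 29348
10–19: 48557 × 0.978 = 47489
20–29: 74516 × 0.945 = 70418
30–39: 53142 × 0.948 = 50379
40+: 28668 × 0.971 + 120435 × 0.258 = 27837 + 31072 = 58909
Net migration: 0–9 − 480 → 28868; 40+ − 160 → 58749
Giving 28868 / 47489 / 70418 / 50379 / 58749.
— Period 4 —
Births: 70418 × 0.33 = 23238  |  50379 × 0.412 = 20756 ⇒ total 43994
10–19: 28868 × 0.978 = 28233
20–29: 47489 × 0.945 = 44877
30–39: 70418 × 0.948 = 66756
40+: 50379 × 0.971 + 58749 × 0.258 = 48918 + 15157 = 64075
Net migration: 0–9 − 480 → 43514; 40+ − 160 → 63915
Giving 43514 / 28233 / 44877 / 66756 / 63915.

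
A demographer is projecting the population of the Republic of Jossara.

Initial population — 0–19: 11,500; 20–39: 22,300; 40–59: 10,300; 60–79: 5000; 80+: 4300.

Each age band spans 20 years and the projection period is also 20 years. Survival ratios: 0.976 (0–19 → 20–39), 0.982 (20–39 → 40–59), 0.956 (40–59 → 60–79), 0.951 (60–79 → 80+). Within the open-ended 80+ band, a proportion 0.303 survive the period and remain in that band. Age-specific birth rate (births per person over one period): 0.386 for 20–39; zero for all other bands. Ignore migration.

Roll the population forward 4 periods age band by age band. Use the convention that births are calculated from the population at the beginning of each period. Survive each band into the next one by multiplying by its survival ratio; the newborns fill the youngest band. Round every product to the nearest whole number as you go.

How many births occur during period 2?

4332

Numbering the bands 1..5 from youngest to oldest:
[period 1]
Births: 22300 × 0.386 = 8608
Band 2: 11500 × 0.976 = 11224
Band 3: 22300 × 0.982 = 21899
Band 4: 10300 × 0.956 = 9847
Band 5: 5000 × 0.951 + 4300 × 0.303 = 4755 + 1303 = 6058
Population now: 0–19=8608, 20–39=11224, 40–59=21899, 60–79=9847, 80+=6058
[period 2]
Births: 11224 × 0.386 = 4332
Band 2: 8608 × 0.976 = 8401
Band 3: 11224 × 0.982 = 11022
Band 4: 21899 × 0.956 = 20935
Band 5: 9847 × 0.951 + 6058 × 0.303 = 9364 + 1836 = 11200
Population now: 0–19=4332, 20–39=8401, 40–59=11022, 60–79=20935, 80+=11200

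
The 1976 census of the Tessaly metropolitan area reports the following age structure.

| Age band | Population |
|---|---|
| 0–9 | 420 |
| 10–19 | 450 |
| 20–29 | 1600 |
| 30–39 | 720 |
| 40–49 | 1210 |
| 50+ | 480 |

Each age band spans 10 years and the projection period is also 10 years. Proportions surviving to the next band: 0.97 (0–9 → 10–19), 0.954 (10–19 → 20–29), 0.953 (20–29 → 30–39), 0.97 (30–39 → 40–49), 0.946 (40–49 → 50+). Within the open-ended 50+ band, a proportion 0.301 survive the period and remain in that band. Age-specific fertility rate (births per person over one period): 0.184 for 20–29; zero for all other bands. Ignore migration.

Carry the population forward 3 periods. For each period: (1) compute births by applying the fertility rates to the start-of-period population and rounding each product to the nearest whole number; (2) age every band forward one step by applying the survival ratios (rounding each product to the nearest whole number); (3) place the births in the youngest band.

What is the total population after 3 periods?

2901

After projecting period 1:
Births: 1600 × 0.184 = 294
10–19: 420 × 0.97 = 407
20–29: 450 × 0.954 = 429
30–39: 1600 × 0.953 = 1525
40–49: 720 × 0.97 = 698
50+: 1210 × 0.946 + 480 × 0.301 = 1145 + 144 = 1289
→ [294, 407, 429, 1525, 698, 1289]
After projecting period 2:
Births: 429 × 0.184 = 79
10–19: 294 × 0.97 = 285
20–29: 407 × 0.954 = 388
30–39: 429 × 0.953 = 409
40–49: 1525 × 0.97 = 1479
50+: 698 × 0.946 + 1289 × 0.301 = 660 + 388 = 1048
→ [79, 285, 388, 409, 1479, 1048]
After projecting period 3:
Births: 388 × 0.184 = 71
10–19: 79 × 0.97 = 77
20–29: 285 × 0.954 = 272
30–39: 388 × 0.953 = 370
40–49: 409 × 0.97 = 397
50+: 1479 × 0.946 + 1048 × 0.301 = 1399 + 315 = 1714
→ [71, 77, 272, 370, 397, 1714]
Total after period 3: 71 + 77 + 272 + 370 + 397 + 1714 = 2901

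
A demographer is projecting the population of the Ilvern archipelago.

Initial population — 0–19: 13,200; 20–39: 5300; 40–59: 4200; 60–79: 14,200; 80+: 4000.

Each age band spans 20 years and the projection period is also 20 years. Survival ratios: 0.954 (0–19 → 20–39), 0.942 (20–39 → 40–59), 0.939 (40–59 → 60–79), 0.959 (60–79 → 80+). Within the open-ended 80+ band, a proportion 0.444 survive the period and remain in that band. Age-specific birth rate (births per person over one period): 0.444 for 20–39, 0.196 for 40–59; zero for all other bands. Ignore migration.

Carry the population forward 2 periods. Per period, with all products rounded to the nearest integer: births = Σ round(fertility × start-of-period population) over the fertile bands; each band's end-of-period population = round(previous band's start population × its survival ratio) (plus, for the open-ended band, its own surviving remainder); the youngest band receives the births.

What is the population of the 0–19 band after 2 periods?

Numbering the groups 1..5 from youngest to oldest:
[period 1]
Births: 5300 × 0.444 = 2353  |  4200 × 0.196 = 823 → total 3176
Group 2: 13200 × 0.954 = 12593
Group 3: 5300 × 0.942 = 4993
Group 4: 4200 × 0.939 = 3944
Group 5: 14200 × 0.959 + 4000 × 0.444 = 13618 + 1776 = 15394
End of period: [3176, 12593, 4993, 3944, 15394]
[period 2]
Births: 12593 × 0.444 = 5591  |  4993 × 0.196 = 979 → total 6570
Group 2: 3176 × 0.954 = 3030
Group 3: 12593 × 0.942 = 11863
Group 4: 4993 × 0.939 = 4688
Group 5: 3944 × 0.959 + 15394 × 0.444 = 3782 + 6835 = 10617
End of period: [6570, 3030, 11863, 4688, 10617]

6570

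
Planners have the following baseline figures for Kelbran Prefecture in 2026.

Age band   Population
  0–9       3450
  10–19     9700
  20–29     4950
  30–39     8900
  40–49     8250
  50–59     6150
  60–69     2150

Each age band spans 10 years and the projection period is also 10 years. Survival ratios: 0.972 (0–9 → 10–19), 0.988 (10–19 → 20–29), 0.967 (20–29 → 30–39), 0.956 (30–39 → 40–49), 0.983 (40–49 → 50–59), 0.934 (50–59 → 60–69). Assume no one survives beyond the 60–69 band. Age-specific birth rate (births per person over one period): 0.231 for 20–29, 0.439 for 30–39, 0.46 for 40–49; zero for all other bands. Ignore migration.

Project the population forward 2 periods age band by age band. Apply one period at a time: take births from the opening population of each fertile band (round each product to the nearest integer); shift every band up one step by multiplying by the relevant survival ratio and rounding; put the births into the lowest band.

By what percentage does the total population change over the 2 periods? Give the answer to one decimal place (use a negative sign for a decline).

[period 1]
Births: 4950 × 0.231 = 1143  |  8900 × 0.439 = 3907  |  8250 × 0.46 = 3795 → 8845
10–19: 3450 × 0.972 = 3353
20–29: 9700 × 0.988 = 9584
30–39: 4950 × 0.967 = 4787
40–49: 8900 × 0.956 = 8508
50–59: 8250 × 0.983 = 8110
60–69: 6150 × 0.934 = 5744
Giving 8845 / 3353 / 9584 / 4787 / 8508 / 8110 / 5744.
[period 2]
Births: 9584 × 0.231 = 2214  |  4787 × 0.439 = 2101  |  8508 × 0.46 = 3914 → 8229
10–19: 8845 × 0.972 = 8597
20–29: 3353 × 0.988 = 3313
30–39: 9584 × 0.967 = 9268
40–49: 4787 × 0.956 = 4576
50–59: 8508 × 0.983 = 8363
60–69: 8110 × 0.934 = 7575
Giving 8229 / 8597 / 3313 / 9268 / 4576 / 8363 / 7575.
Total: 43550 → 49921; change = 6371; percentage change = 14.6%

14.6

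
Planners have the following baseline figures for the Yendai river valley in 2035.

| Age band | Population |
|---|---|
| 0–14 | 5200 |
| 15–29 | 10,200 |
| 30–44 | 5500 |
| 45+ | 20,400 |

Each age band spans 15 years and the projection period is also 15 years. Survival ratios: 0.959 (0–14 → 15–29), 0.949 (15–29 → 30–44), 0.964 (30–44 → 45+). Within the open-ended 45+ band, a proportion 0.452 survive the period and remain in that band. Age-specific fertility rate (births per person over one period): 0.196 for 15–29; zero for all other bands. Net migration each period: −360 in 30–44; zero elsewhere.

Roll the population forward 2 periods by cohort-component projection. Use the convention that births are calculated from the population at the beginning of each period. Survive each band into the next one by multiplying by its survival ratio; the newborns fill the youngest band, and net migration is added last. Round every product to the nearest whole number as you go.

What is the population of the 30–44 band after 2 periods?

4373

Period 1:
Births: 10200 × 0.196 = 1999
15–29: 5200 × 0.959 = 4987
30–44: 10200 × 0.949 = 9680
45+: 5500 × 0.964 + 20400 × 0.452 = 5302 + 9221 = 14523
Net migration: 30–44 − 360 → 9320
Population now: 0–14=1999, 15–29=4987, 30–44=9320, 45+=14523
Period 2:
Births: 4987 × 0.196 = 977
15–29: 1999 × 0.959 = 1917
30–44: 4987 × 0.949 = 4733
45+: 9320 × 0.964 + 14523 × 0.452 = 8984 + 6564 = 15548
Net migration: 30–44 − 360 → 4373
Population now: 0–14=977, 15–29=1917, 30–44=4373, 45+=15548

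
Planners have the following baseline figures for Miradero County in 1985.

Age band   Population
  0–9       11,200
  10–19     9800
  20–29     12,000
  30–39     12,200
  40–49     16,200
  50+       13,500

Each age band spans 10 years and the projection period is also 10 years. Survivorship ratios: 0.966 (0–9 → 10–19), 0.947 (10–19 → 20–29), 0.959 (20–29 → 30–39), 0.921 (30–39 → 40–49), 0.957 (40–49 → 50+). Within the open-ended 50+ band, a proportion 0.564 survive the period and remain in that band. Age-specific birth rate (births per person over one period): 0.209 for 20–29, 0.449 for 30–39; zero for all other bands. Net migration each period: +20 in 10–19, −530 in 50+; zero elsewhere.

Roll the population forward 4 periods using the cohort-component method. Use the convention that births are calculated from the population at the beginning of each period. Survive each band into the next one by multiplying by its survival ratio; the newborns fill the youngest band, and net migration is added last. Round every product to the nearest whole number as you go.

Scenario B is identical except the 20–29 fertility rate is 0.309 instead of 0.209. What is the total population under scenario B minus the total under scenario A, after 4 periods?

3968

Call the bands 1 to 6, youngest first.
Period 1.
Births: 12000 × 0.209 = 2508  |  12200 × 0.449 = 5478 — total 7986
Band 2: 11200 × 0.966 = 10819
Band 3: 9800 × 0.947 = 9281
Band 4: 12000 × 0.959 = 11508
Band 5: 12200 × 0.921 = 11236
Band 6: 16200 × 0.957 + 13500 × 0.564 = 15503 + 7614 = 23117
Net migration: Band 2 + 20 → 10839; Band 6 − 530 → 22587
→ [7986, 10839, 9281, 11508, 11236, 22587]
Period 2.
Births: 9281 × 0.209 = 1940  |  11508 × 0.449 = 5167 — total 7107
Band 2: 7986 × 0.966 = 7714
Band 3: 10839 × 0.947 = 10265
Band 4: 9281 × 0.959 = 8900
Band 5: 11508 × 0.921 = 10599
Band 6: 11236 × 0.957 + 22587 × 0.564 = 10753 + 12739 = 23492
Net migration: Band 2 + 20 → 7734; Band 6 − 530 → 22962
→ [7107, 7734, 10265, 8900, 10599, 22962]
Period 3.
Births: 10265 × 0.209 = 2145  |  8900 × 0.449 = 3996 — total 6141
Band 2: 7107 × 0.966 = 6865
Band 3: 7734 × 0.947 = 7324
Band 4: 10265 × 0.959 = 9844
Band 5: 8900 × 0.921 = 8197
Band 6: 10599 × 0.957 + 22962 × 0.564 = 10143 + 12951 = 23094
Net migration: Band 2 + 20 → 6885; Band 6 − 530 → 22564
→ [6141, 6885, 7324, 9844, 8197, 22564]
Period 4.
Births: 7324 × 0.209 = 1531  |  9844 × 0.449 = 4420 — total 5951
Band 2: 6141 × 0.966 = 5932
Band 3: 6885 × 0.947 = 6520
Band 4: 7324 × 0.959 = 7024
Band 5: 9844 × 0.921 = 9066
Band 6: 8197 × 0.957 + 22564 × 0.564 = 7845 + 12726 = 20571
Net migration: Band 2 + 20 → 5952; Band 6 − 530 → 20041
→ [5951, 5952, 6520, 7024, 9066, 20041]
Scenario A total after 4 periods: 54554
Scenario B projection —
Period 1.
Births: 12000 × 0.309 = 3708  |  12200 × 0.449 = 5478 — total 9186
Band 2: 11200 × 0.966 = 10819
Band 3: 9800 × 0.947 = 9281
Band 4: 12000 × 0.959 = 11508
Band 5: 12200 × 0.921 = 11236
Band 6: 16200 × 0.957 + 13500 × 0.564 = 15503 + 7614 = 23117
Net migration: Band 2 + 20 → 10839; Band 6 − 530 → 22587
→ [9186, 10839, 9281, 11508, 11236, 22587]
Period 2.
Births: 9281 × 0.309 = 2868  |  11508 × 0.449 = 5167 — total 8035
Band 2: 9186 × 0.966 = 8874
Band 3: 10839 × 0.947 = 10265
Band 4: 9281 × 0.959 = 8900
Band 5: 11508 × 0.921 = 10599
Band 6: 11236 × 0.957 + 22587 × 0.564 = 10753 + 12739 = 23492
Net migration: Band 2 + 20 → 8894; Band 6 − 530 → 22962
→ [8035, 8894, 10265, 8900, 10599, 22962]
Period 3.
Births: 10265 × 0.309 = 3172  |  8900 × 0.449 = 3996 — total 7168
Band 2: 8035 × 0.966 = 7762
Band 3: 8894 × 0.947 = 8423
Band 4: 10265 × 0.959 = 9844
Band 5: 8900 × 0.921 = 8197
Band 6: 10599 × 0.957 + 22962 × 0.564 = 10143 + 12951 = 23094
Net migration: Band 2 + 20 → 7782; Band 6 − 530 → 22564
→ [7168, 7782, 8423, 9844, 8197, 22564]
Period 4.
Births: 8423 × 0.309 = 2603  |  9844 × 0.449 = 4420 — total 7023
Band 2: 7168 × 0.966 = 6924
Band 3: 7782 × 0.947 = 7370
Band 4: 8423 × 0.959 = 8078
Band 5: 9844 × 0.921 = 9066
Band 6: 8197 × 0.957 + 22564 × 0.564 = 7845 + 12726 = 20571
Net migration: Band 2 + 20 → 6944; Band 6 − 530 → 20041
→ [7023, 6944, 7370, 8078, 9066, 20041]
Scenario B total after 4 periods: 58522
Difference B − A = 58522 − 54554 = 3968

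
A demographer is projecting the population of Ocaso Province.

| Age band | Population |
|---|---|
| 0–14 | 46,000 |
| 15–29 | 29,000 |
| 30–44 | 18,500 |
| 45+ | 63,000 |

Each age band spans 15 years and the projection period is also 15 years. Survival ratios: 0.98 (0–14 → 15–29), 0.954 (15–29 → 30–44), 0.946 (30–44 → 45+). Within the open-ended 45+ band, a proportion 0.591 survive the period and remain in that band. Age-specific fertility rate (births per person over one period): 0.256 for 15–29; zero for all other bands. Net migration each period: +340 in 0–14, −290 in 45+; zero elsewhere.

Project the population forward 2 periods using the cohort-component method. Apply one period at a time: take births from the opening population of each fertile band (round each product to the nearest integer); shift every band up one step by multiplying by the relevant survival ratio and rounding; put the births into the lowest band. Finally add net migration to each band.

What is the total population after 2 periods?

120553

(Bands numbered youngest = 1 to oldest = 4.)
[period 1]
Births: 29000 × 0.256 = 7424
Band 2: 46000 × 0.98 = 45080
Band 3: 29000 × 0.954 = 27666
Band 4: 18500 × 0.946 + 63000 × 0.591 = 17501 + 37233 = 54734
Net migration: Band 1 + 340 → 7764; Band 4 − 290 → 54444
→ [7764, 45080, 27666, 54444]
[period 2]
Births: 45080 × 0.256 = 11540
Band 2: 7764 × 0.98 = 7609
Band 3: 45080 × 0.954 = 43006
Band 4: 27666 × 0.946 + 54444 × 0.591 = 26172 + 32176 = 58348
Net migration: Band 1 + 340 → 11880; Band 4 − 290 → 58058
→ [11880, 7609, 43006, 58058]
Total after period 2: 11880 + 7609 + 43006 + 58058 = 120553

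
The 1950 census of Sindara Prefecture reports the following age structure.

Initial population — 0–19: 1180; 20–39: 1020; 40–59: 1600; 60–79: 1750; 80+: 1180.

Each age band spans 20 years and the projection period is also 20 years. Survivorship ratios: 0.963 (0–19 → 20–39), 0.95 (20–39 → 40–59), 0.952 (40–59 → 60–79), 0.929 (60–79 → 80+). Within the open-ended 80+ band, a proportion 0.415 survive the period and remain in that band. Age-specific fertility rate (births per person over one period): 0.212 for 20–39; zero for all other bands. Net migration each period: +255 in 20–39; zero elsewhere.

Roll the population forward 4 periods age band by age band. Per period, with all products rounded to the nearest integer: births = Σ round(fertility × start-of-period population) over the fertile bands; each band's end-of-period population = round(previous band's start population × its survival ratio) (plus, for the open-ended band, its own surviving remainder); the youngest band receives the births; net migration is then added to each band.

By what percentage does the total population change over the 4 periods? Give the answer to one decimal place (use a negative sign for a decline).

(Groups numbered youngest = 1 to oldest = 5.)
Period 1:
Births: 1020 × 0.212 = 216
Group 2: 1180 × 0.963 = 1136
Group 3: 1020 × 0.95 = 969
Group 4: 1600 × 0.952 = 1523
Group 5: 1750 × 0.929 + 1180 × 0.415 = 1626 + 490 = 2116
Net migration: Group 2 + 255 → 1391
Population now: 0–19=216, 20–39=1391, 40–59=969, 60–79=1523, 80+=2116
Period 2:
Births: 1391 × 0.212 = 295
Group 2: 216 × 0.963 = 208
Group 3: 1391 × 0.95 = 1321
Group 4: 969 × 0.952 = 922
Group 5: 1523 × 0.929 + 2116 × 0.415 = 1415 + 878 = 2293
Net migration: Group 2 + 255 → 463
Population now: 0–19=295, 20–39=463, 40–59=1321, 60–79=922, 80+=2293
Period 3:
Births: 463 × 0.212 = 98
Group 2: 295 × 0.963 = 284
Group 3: 463 × 0.95 = 440
Group 4: 1321 × 0.952 = 1258
Group 5: 922 × 0.929 + 2293 × 0.415 = 857 + 952 = 1809
Net migration: Group 2 + 255 → 539
Population now: 0–19=98, 20–39=539, 40–59=440, 60–79=1258, 80+=1809
Period 4:
Births: 539 × 0.212 = 114
Group 2: 98 × 0.963 = 94
Group 3: 539 × 0.95 = 512
Group 4: 440 × 0.952 = 419
Group 5: 1258 × 0.929 + 1809 × 0.415 = 1169 + 751 = 1920
Net migration: Group 2 + 255 → 349
Population now: 0–19=114, 20–39=349, 40–59=512, 60–79=419, 80+=1920
Total: 6730 → 3314; change = -3416; percentage change = -50.8%

-50.8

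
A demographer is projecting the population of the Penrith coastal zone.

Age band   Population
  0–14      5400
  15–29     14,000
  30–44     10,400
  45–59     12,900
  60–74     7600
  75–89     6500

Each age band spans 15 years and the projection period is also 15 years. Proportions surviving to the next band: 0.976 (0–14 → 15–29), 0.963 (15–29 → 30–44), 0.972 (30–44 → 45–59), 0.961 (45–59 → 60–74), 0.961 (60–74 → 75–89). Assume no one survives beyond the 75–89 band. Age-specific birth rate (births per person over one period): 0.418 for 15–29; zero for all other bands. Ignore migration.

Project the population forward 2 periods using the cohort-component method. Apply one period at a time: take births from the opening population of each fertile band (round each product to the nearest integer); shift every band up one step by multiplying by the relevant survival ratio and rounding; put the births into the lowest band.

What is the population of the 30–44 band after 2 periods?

5075

[period 1]
Births: 14000 × 0.418 = 5852
15–29: 5400 × 0.976 = 5270
30–44: 14000 × 0.963 = 13482
45–59: 10400 × 0.972 = 10109
60–74: 12900 × 0.961 = 12397
75–89: 7600 × 0.961 = 7304
Giving 5852 / 5270 / 13482 / 10109 / 12397 / 7304.
[period 2]
Births: 5270 × 0.418 = 2203
15–29: 5852 × 0.976 = 5712
30–44: 5270 × 0.963 = 5075
45–59: 13482 × 0.972 = 13105
60–74: 10109 × 0.961 = 9715
75–89: 12397 × 0.961 = 11914
Giving 2203 / 5712 / 5075 / 13105 / 9715 / 11914.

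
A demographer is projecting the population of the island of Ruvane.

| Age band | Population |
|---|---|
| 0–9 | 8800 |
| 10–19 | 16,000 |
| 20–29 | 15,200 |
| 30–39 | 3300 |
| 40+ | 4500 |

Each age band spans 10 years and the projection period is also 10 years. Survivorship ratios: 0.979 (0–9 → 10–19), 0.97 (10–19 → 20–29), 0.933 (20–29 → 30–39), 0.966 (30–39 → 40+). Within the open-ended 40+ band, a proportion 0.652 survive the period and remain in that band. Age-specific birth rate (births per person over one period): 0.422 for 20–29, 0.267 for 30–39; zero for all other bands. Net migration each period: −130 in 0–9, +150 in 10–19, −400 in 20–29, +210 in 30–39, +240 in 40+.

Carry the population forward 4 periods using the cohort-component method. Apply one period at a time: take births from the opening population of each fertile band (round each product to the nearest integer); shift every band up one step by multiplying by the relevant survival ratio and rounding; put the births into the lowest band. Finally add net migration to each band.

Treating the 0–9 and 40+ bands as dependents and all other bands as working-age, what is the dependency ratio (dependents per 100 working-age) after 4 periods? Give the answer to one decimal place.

Call the groups 1 to 5, youngest first.
After projecting period 1:
Births: 15200 × 0.422 = 6414, 3300 × 0.267 = 881 — total 7295
Group 2: 8800 × 0.979 = 8615
Group 3: 16000 × 0.97 = 15520
Group 4: 15200 × 0.933 = 14182
Group 5: 3300 × 0.966 + 4500 × 0.652 = 3188 + 2934 = 6122
Net migration: Group 1 − 130 → 7165; Group 2 + 150 → 8765; Group 3 − 400 → 15120; Group 4 + 210 → 14392; Group 5 + 240 → 6362
Giving 7165 / 8765 / 15120 / 14392 / 6362.
After projecting period 2:
Births: 15120 × 0.422 = 6381, 14392 × 0.267 = 3843 — total 10224
Group 2: 7165 × 0.979 = 7015
Group 3: 8765 × 0.97 = 8502
Group 4: 15120 × 0.933 = 14107
Group 5: 14392 × 0.966 + 6362 × 0.652 = 13903 + 4148 = 18051
Net migration: Group 1 − 130 → 10094; Group 2 + 150 → 7165; Group 3 − 400 → 8102; Group 4 + 210 → 14317; Group 5 + 240 → 18291
Giving 10094 / 7165 / 8102 / 14317 / 18291.
After projecting period 3:
Births: 8102 × 0.422 = 3419, 14317 × 0.267 = 3823 — total 7242
Group 2: 10094 × 0.979 = 9882
Group 3: 7165 × 0.97 = 6950
Group 4: 8102 × 0.933 = 7559
Group 5: 14317 × 0.966 + 18291 × 0.652 = 13830 + 11926 = 25756
Net migration: Group 1 − 130 → 7112; Group 2 + 150 → 10032; Group 3 − 400 → 6550; Group 4 + 210 → 7769; Group 5 + 240 → 25996
Giving 7112 / 10032 / 6550 / 7769 / 25996.
After projecting period 4:
Births: 6550 × 0.422 = 2764, 7769 × 0.267 = 2074 — total 4838
Group 2: 7112 × 0.979 = 6963
Group 3: 10032 × 0.97 = 9731
Group 4: 6550 × 0.933 = 6111
Group 5: 7769 × 0.966 + 25996 × 0.652 = 7505 + 16949 = 24454
Net migration: Group 1 − 130 → 4708; Group 2 + 150 → 7113; Group 3 − 400 → 9331; Group 4 + 210 → 6321; Group 5 + 240 → 24694
Giving 4708 / 7113 / 9331 / 6321 / 24694.
Dependents (band 0–9 + band 40+) = 4708 + 24694 = 29402; working-age = 22765; ratio = 29402/22765 × 100 = 129.2

129.2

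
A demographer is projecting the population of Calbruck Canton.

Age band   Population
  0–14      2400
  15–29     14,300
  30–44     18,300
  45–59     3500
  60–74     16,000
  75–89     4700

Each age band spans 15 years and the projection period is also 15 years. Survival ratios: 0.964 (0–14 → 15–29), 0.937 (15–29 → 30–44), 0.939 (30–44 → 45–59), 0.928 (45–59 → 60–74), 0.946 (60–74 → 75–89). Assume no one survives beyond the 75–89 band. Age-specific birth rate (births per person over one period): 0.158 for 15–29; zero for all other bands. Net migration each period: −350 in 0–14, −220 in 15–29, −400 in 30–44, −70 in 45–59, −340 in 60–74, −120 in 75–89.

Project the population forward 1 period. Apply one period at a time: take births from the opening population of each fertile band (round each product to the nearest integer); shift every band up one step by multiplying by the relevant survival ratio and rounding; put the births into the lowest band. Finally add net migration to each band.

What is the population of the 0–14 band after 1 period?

[period 1]
Births: 14300 × 0.158 = 2259
15–29: 2400 × 0.964 = 2314
30–44: 14300 × 0.937 = 13399
45–59: 18300 × 0.939 = 17184
60–74: 3500 × 0.928 = 3248
75–89: 16000 × 0.946 = 15136
Net migration: 0–14 − 350 → 1909; 15–29 − 220 → 2094; 30–44 − 400 → 12999; 45–59 − 70 → 17114; 60–74 − 340 → 2908; 75–89 − 120 → 15016
Population now: 0–14=1909, 15–29=2094, 30–44=12999, 45–59=17114, 60–74=2908, 75–89=15016

1909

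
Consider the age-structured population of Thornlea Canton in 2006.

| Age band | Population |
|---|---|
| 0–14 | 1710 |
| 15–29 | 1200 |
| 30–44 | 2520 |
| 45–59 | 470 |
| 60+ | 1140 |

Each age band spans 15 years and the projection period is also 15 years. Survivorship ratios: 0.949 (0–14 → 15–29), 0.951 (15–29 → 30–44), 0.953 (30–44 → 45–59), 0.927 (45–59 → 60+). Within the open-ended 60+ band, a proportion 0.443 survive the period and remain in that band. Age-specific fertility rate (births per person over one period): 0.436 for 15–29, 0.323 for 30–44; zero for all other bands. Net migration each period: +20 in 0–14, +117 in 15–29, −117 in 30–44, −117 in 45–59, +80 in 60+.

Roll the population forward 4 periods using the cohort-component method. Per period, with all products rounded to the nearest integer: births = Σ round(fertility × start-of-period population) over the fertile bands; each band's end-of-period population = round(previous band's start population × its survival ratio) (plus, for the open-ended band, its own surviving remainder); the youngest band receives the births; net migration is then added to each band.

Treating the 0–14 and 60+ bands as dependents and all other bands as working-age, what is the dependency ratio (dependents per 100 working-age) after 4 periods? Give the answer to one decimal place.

[period 1]
Births: 1200 × 0.436 = 523 ; 2520 × 0.323 = 814 → 1337
15–29: 1710 × 0.949 = 1623
30–44: 1200 × 0.951 = 1141
45–59: 2520 × 0.953 = 2402
60+: 470 × 0.927 + 1140 × 0.443 = 436 + 505 = 941
Net migration: 0–14 + 20 → 1357; 15–29 + 117 → 1740; 30–44 − 117 → 1024; 45–59 − 117 → 2285; 60+ + 80 → 1021
End of period: [1357, 1740, 1024, 2285, 1021]
[period 2]
Births: 1740 × 0.436 = 759 ; 1024 × 0.323 = 331 → 1090
15–29: 1357 × 0.949 = 1288
30–44: 1740 × 0.951 = 1655
45–59: 1024 × 0.953 = 976
60+: 2285 × 0.927 + 1021 × 0.443 = 2118 + 452 = 2570
Net migration: 0–14 + 20 → 1110; 15–29 + 117 → 1405; 30–44 − 117 → 1538; 45–59 − 117 → 859; 60+ + 80 → 2650
End of period: [1110, 1405, 1538, 859, 2650]
[period 3]
Births: 1405 × 0.436 = 613 ; 1538 × 0.323 = 497 → 1110
15–29: 1110 × 0.949 = 1053
30–44: 1405 × 0.951 = 1336
45–59: 1538 × 0.953 = 1466
60+: 859 × 0.927 + 2650 × 0.443 = 796 + 1174 = 1970
Net migration: 0–14 + 20 → 1130; 15–29 + 117 → 1170; 30–44 − 117 → 1219; 45–59 − 117 → 1349; 60+ + 80 → 2050
End of period: [1130, 1170, 1219, 1349, 2050]
[period 4]
Births: 1170 × 0.436 = 510 ; 1219 × 0.323 = 394 → 904
15–29: 1130 × 0.949 = 1072
30–44: 1170 × 0.951 = 1113
45–59: 1219 × 0.953 = 1162
60+: 1349 × 0.927 + 2050 × 0.443 = 1251 + 908 = 2159
Net migration: 0–14 + 20 → 924; 15–29 + 117 → 1189; 30–44 − 117 → 996; 45–59 − 117 → 1045; 60+ + 80 → 2239
End of period: [924, 1189, 996, 1045, 2239]
Dependents (band 0–14 + band 60+) = 924 + 2239 = 3163; working-age = 3230; ratio = 3163/3230 × 100 = 97.9

97.9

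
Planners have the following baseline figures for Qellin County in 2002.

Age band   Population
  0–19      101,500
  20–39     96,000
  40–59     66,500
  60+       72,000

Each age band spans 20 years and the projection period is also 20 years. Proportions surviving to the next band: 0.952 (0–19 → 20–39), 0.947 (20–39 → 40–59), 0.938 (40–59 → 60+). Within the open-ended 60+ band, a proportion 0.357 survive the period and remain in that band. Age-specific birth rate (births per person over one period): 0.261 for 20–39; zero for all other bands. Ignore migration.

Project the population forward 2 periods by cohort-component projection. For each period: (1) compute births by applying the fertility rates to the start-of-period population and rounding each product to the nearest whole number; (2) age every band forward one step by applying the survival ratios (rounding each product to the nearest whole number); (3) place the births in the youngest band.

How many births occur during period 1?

(Bands numbered youngest = 1 to oldest = 4.)
— Period 1 —
Births: 96000 × 0.261 = 25056
Band 2: 101500 × 0.952 = 96628
Band 3: 96000 × 0.947 = 90912
Band 4: 66500 × 0.938 + 72000 × 0.357 = 62377 + 25704 = 88081
End of period: [25056, 96628, 90912, 88081]

25056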